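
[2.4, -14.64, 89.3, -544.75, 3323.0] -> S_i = 2.40*(-6.10)^i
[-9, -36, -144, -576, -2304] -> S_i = -9*4^i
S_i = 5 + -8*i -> [5, -3, -11, -19, -27]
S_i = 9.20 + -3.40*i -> [9.2, 5.8, 2.4, -1.0, -4.4]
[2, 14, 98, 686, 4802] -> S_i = 2*7^i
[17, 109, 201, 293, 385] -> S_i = 17 + 92*i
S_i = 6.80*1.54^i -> [6.8, 10.47, 16.13, 24.84, 38.25]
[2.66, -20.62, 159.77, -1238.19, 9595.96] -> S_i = 2.66*(-7.75)^i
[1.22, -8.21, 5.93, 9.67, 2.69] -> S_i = Random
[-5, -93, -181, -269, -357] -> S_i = -5 + -88*i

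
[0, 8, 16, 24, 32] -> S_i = 0 + 8*i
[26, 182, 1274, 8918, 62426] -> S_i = 26*7^i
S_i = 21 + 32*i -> [21, 53, 85, 117, 149]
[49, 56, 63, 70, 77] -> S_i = 49 + 7*i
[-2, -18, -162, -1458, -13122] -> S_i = -2*9^i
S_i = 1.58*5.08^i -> [1.58, 8.03, 40.77, 207.13, 1052.23]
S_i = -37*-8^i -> [-37, 296, -2368, 18944, -151552]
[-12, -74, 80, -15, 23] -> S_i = Random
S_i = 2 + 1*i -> [2, 3, 4, 5, 6]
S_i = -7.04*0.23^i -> [-7.04, -1.62, -0.37, -0.09, -0.02]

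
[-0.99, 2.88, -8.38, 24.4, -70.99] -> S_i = -0.99*(-2.91)^i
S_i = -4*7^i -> [-4, -28, -196, -1372, -9604]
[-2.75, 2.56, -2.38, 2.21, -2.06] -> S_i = -2.75*(-0.93)^i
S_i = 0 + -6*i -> [0, -6, -12, -18, -24]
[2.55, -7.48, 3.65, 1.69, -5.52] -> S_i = Random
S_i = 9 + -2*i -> [9, 7, 5, 3, 1]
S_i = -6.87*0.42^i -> [-6.87, -2.89, -1.21, -0.51, -0.21]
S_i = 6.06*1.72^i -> [6.06, 10.42, 17.93, 30.84, 53.04]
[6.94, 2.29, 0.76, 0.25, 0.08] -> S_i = 6.94*0.33^i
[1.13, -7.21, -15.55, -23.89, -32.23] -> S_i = 1.13 + -8.34*i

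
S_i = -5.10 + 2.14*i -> [-5.1, -2.96, -0.82, 1.32, 3.46]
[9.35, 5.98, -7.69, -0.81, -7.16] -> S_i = Random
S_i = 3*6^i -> [3, 18, 108, 648, 3888]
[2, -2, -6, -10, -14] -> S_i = 2 + -4*i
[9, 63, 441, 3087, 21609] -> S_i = 9*7^i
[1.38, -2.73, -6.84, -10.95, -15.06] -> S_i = 1.38 + -4.11*i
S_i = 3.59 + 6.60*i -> [3.59, 10.19, 16.79, 23.39, 29.99]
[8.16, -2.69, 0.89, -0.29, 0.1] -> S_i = 8.16*(-0.33)^i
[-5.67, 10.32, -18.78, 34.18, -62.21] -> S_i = -5.67*(-1.82)^i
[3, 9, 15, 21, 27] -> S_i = 3 + 6*i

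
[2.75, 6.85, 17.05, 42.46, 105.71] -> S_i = 2.75*2.49^i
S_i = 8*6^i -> [8, 48, 288, 1728, 10368]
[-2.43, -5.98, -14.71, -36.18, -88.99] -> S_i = -2.43*2.46^i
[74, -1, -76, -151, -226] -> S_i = 74 + -75*i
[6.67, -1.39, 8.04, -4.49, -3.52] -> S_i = Random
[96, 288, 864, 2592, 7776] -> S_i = 96*3^i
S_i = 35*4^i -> [35, 140, 560, 2240, 8960]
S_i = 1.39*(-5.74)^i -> [1.39, -7.98, 45.8, -262.88, 1508.91]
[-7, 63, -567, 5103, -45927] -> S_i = -7*-9^i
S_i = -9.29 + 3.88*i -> [-9.29, -5.41, -1.53, 2.35, 6.23]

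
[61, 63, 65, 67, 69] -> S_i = 61 + 2*i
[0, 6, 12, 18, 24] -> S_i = 0 + 6*i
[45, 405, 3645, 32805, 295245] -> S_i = 45*9^i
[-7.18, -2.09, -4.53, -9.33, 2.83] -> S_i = Random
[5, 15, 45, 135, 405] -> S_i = 5*3^i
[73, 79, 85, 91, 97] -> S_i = 73 + 6*i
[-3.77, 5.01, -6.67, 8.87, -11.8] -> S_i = -3.77*(-1.33)^i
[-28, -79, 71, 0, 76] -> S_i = Random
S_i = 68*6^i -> [68, 408, 2448, 14688, 88128]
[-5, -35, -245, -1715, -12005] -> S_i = -5*7^i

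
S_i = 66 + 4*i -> [66, 70, 74, 78, 82]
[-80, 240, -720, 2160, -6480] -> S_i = -80*-3^i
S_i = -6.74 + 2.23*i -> [-6.74, -4.51, -2.28, -0.05, 2.18]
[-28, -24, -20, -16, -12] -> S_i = -28 + 4*i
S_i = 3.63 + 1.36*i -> [3.63, 4.99, 6.35, 7.71, 9.07]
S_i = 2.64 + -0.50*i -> [2.64, 2.14, 1.64, 1.14, 0.64]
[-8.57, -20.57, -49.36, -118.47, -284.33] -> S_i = -8.57*2.40^i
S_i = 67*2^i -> [67, 134, 268, 536, 1072]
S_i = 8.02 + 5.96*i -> [8.02, 13.98, 19.94, 25.9, 31.86]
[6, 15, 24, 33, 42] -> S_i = 6 + 9*i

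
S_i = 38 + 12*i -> [38, 50, 62, 74, 86]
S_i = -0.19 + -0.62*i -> [-0.19, -0.81, -1.43, -2.05, -2.67]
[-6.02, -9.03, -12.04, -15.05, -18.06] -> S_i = -6.02 + -3.01*i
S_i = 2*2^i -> [2, 4, 8, 16, 32]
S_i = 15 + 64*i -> [15, 79, 143, 207, 271]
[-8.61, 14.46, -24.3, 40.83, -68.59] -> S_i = -8.61*(-1.68)^i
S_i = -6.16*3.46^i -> [-6.16, -21.31, -73.75, -255.16, -882.85]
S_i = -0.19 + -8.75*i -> [-0.19, -8.94, -17.69, -26.44, -35.19]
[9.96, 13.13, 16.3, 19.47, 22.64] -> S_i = 9.96 + 3.17*i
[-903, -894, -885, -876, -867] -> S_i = -903 + 9*i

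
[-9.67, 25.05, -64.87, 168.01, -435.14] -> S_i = -9.67*(-2.59)^i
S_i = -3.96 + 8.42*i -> [-3.96, 4.46, 12.88, 21.3, 29.72]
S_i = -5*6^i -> [-5, -30, -180, -1080, -6480]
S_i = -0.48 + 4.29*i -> [-0.48, 3.81, 8.1, 12.39, 16.68]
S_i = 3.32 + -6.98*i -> [3.32, -3.66, -10.64, -17.62, -24.6]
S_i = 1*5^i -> [1, 5, 25, 125, 625]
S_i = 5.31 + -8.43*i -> [5.31, -3.12, -11.55, -19.98, -28.41]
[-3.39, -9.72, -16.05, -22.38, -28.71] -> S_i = -3.39 + -6.33*i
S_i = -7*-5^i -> [-7, 35, -175, 875, -4375]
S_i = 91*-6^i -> [91, -546, 3276, -19656, 117936]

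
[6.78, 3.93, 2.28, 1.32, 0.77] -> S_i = 6.78*0.58^i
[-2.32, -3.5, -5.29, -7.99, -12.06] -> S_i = -2.32*1.51^i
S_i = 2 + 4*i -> [2, 6, 10, 14, 18]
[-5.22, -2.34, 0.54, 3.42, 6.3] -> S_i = -5.22 + 2.88*i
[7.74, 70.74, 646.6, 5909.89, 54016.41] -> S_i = 7.74*9.14^i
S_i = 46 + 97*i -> [46, 143, 240, 337, 434]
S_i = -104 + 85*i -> [-104, -19, 66, 151, 236]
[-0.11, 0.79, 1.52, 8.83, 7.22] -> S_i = Random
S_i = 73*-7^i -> [73, -511, 3577, -25039, 175273]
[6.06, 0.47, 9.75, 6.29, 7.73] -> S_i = Random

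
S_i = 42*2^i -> [42, 84, 168, 336, 672]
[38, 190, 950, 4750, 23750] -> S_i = 38*5^i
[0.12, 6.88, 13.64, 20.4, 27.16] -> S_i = 0.12 + 6.76*i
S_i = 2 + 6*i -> [2, 8, 14, 20, 26]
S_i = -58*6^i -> [-58, -348, -2088, -12528, -75168]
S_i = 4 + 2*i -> [4, 6, 8, 10, 12]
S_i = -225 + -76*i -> [-225, -301, -377, -453, -529]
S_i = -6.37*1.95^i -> [-6.37, -12.42, -24.22, -47.23, -92.1]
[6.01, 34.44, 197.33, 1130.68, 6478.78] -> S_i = 6.01*5.73^i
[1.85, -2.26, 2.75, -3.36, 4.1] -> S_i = 1.85*(-1.22)^i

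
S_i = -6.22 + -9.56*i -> [-6.22, -15.78, -25.34, -34.9, -44.46]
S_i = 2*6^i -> [2, 12, 72, 432, 2592]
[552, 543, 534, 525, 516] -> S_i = 552 + -9*i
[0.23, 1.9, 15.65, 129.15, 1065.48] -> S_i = 0.23*8.25^i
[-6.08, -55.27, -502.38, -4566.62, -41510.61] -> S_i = -6.08*9.09^i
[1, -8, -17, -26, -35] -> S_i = 1 + -9*i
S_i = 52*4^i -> [52, 208, 832, 3328, 13312]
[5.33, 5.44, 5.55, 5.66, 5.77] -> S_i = 5.33 + 0.11*i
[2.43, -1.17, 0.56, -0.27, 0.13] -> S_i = 2.43*(-0.48)^i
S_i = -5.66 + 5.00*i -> [-5.66, -0.66, 4.34, 9.34, 14.34]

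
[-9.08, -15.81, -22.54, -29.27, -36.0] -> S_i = -9.08 + -6.73*i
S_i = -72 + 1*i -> [-72, -71, -70, -69, -68]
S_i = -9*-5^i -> [-9, 45, -225, 1125, -5625]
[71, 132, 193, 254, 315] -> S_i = 71 + 61*i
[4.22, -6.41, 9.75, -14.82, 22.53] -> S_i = 4.22*(-1.52)^i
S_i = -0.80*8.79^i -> [-0.8, -7.03, -61.81, -543.32, -4775.79]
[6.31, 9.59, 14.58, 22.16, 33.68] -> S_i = 6.31*1.52^i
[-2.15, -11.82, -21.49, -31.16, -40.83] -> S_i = -2.15 + -9.67*i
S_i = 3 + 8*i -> [3, 11, 19, 27, 35]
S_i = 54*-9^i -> [54, -486, 4374, -39366, 354294]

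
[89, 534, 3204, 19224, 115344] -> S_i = 89*6^i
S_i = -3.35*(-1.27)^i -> [-3.35, 4.25, -5.4, 6.86, -8.71]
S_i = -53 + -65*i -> [-53, -118, -183, -248, -313]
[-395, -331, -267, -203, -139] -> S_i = -395 + 64*i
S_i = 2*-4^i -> [2, -8, 32, -128, 512]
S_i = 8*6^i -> [8, 48, 288, 1728, 10368]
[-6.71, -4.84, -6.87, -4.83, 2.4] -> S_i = Random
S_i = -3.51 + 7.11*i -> [-3.51, 3.6, 10.71, 17.82, 24.93]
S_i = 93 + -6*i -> [93, 87, 81, 75, 69]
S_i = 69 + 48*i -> [69, 117, 165, 213, 261]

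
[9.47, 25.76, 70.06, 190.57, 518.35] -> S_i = 9.47*2.72^i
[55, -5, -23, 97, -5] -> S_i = Random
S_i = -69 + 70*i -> [-69, 1, 71, 141, 211]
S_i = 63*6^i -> [63, 378, 2268, 13608, 81648]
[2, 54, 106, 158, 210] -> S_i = 2 + 52*i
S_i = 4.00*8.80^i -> [4.0, 35.2, 309.76, 2725.89, 23987.81]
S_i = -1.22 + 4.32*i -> [-1.22, 3.1, 7.42, 11.74, 16.06]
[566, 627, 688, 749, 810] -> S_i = 566 + 61*i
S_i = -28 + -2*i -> [-28, -30, -32, -34, -36]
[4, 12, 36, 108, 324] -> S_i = 4*3^i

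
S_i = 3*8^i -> [3, 24, 192, 1536, 12288]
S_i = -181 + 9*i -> [-181, -172, -163, -154, -145]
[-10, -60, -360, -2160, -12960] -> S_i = -10*6^i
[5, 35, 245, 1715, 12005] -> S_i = 5*7^i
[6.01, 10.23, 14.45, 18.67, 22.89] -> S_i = 6.01 + 4.22*i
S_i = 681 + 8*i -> [681, 689, 697, 705, 713]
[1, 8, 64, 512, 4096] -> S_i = 1*8^i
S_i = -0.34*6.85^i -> [-0.34, -2.33, -15.95, -109.28, -748.59]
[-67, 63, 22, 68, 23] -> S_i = Random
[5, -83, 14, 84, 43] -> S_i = Random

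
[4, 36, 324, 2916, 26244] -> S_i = 4*9^i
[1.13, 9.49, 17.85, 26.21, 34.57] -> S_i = 1.13 + 8.36*i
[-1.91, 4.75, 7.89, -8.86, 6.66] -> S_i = Random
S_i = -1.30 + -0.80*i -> [-1.3, -2.1, -2.9, -3.7, -4.5]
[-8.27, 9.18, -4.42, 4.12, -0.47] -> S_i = Random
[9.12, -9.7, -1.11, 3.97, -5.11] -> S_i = Random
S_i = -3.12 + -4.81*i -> [-3.12, -7.93, -12.74, -17.55, -22.36]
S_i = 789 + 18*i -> [789, 807, 825, 843, 861]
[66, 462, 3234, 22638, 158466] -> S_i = 66*7^i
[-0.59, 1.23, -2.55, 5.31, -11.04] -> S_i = -0.59*(-2.08)^i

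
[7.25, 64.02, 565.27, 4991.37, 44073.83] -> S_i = 7.25*8.83^i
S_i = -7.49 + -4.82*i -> [-7.49, -12.31, -17.13, -21.95, -26.77]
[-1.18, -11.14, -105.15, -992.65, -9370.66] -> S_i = -1.18*9.44^i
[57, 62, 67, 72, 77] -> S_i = 57 + 5*i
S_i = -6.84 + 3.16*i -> [-6.84, -3.68, -0.52, 2.64, 5.8]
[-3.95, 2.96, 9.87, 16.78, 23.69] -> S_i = -3.95 + 6.91*i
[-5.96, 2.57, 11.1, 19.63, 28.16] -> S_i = -5.96 + 8.53*i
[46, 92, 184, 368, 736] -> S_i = 46*2^i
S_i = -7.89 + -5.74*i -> [-7.89, -13.63, -19.37, -25.11, -30.85]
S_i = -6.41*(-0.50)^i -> [-6.41, 3.2, -1.6, 0.8, -0.4]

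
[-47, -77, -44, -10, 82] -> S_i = Random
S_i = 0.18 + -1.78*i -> [0.18, -1.6, -3.38, -5.16, -6.94]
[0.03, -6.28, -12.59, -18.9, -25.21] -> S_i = 0.03 + -6.31*i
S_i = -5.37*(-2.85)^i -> [-5.37, 15.3, -43.62, 124.31, -354.29]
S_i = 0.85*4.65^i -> [0.85, 3.95, 18.38, 85.46, 397.4]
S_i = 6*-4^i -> [6, -24, 96, -384, 1536]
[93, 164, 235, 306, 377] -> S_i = 93 + 71*i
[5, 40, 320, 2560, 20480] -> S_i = 5*8^i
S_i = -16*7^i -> [-16, -112, -784, -5488, -38416]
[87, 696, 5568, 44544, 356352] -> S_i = 87*8^i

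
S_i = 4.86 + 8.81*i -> [4.86, 13.67, 22.48, 31.29, 40.1]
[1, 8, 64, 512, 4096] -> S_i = 1*8^i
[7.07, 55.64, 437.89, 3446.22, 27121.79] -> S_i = 7.07*7.87^i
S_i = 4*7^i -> [4, 28, 196, 1372, 9604]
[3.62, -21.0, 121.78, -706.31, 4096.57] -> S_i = 3.62*(-5.80)^i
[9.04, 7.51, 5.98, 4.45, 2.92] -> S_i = 9.04 + -1.53*i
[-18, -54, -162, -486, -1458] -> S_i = -18*3^i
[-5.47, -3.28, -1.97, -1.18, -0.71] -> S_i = -5.47*0.60^i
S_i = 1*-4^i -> [1, -4, 16, -64, 256]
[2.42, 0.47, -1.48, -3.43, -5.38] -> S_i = 2.42 + -1.95*i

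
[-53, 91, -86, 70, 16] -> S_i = Random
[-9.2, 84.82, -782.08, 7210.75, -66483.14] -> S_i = -9.20*(-9.22)^i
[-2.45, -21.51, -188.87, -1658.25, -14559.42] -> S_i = -2.45*8.78^i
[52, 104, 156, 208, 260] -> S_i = 52 + 52*i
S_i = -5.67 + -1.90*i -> [-5.67, -7.57, -9.47, -11.37, -13.27]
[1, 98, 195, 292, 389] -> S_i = 1 + 97*i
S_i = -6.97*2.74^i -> [-6.97, -19.1, -52.33, -143.38, -392.86]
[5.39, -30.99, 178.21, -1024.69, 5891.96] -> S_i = 5.39*(-5.75)^i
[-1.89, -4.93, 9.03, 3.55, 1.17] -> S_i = Random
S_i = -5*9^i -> [-5, -45, -405, -3645, -32805]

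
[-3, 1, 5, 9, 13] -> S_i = -3 + 4*i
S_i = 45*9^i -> [45, 405, 3645, 32805, 295245]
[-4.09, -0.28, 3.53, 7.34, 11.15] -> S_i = -4.09 + 3.81*i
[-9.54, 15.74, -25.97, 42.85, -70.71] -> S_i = -9.54*(-1.65)^i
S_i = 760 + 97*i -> [760, 857, 954, 1051, 1148]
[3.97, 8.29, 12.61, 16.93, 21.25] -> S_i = 3.97 + 4.32*i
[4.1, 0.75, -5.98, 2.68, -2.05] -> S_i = Random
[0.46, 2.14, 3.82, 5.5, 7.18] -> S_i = 0.46 + 1.68*i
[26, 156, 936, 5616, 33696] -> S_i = 26*6^i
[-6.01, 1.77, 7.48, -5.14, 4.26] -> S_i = Random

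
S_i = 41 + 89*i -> [41, 130, 219, 308, 397]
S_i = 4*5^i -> [4, 20, 100, 500, 2500]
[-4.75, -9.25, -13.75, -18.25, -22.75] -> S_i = -4.75 + -4.50*i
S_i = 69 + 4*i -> [69, 73, 77, 81, 85]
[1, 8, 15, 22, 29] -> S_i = 1 + 7*i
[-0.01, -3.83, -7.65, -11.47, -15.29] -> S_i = -0.01 + -3.82*i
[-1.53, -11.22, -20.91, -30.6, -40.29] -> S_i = -1.53 + -9.69*i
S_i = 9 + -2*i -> [9, 7, 5, 3, 1]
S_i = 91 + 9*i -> [91, 100, 109, 118, 127]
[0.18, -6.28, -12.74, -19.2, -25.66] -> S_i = 0.18 + -6.46*i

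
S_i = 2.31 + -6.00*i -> [2.31, -3.69, -9.69, -15.69, -21.69]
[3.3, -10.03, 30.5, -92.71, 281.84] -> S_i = 3.30*(-3.04)^i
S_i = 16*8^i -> [16, 128, 1024, 8192, 65536]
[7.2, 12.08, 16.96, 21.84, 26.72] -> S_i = 7.20 + 4.88*i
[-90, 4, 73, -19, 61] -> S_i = Random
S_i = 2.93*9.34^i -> [2.93, 27.37, 255.6, 2387.31, 22297.45]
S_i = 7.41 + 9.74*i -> [7.41, 17.15, 26.89, 36.63, 46.37]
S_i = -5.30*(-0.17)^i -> [-5.3, 0.9, -0.15, 0.03, -0.0]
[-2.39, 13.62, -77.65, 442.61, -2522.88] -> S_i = -2.39*(-5.70)^i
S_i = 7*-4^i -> [7, -28, 112, -448, 1792]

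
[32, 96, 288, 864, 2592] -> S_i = 32*3^i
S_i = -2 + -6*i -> [-2, -8, -14, -20, -26]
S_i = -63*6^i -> [-63, -378, -2268, -13608, -81648]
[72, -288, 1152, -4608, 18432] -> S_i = 72*-4^i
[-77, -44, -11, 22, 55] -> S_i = -77 + 33*i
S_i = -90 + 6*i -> [-90, -84, -78, -72, -66]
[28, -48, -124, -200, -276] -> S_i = 28 + -76*i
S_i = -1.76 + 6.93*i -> [-1.76, 5.17, 12.1, 19.03, 25.96]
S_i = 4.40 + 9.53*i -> [4.4, 13.93, 23.46, 32.99, 42.52]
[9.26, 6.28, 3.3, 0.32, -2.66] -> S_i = 9.26 + -2.98*i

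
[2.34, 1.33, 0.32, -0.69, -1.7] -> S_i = 2.34 + -1.01*i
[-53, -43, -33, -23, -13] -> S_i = -53 + 10*i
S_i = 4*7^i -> [4, 28, 196, 1372, 9604]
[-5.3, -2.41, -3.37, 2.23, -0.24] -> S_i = Random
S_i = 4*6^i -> [4, 24, 144, 864, 5184]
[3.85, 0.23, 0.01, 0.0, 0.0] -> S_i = 3.85*0.06^i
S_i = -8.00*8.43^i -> [-8.0, -67.44, -568.52, -4792.62, -40401.76]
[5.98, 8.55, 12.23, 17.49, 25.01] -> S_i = 5.98*1.43^i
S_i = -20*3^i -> [-20, -60, -180, -540, -1620]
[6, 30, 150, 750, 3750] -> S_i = 6*5^i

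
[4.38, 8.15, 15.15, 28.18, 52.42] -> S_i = 4.38*1.86^i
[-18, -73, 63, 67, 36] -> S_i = Random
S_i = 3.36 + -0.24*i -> [3.36, 3.12, 2.88, 2.64, 2.4]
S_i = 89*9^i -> [89, 801, 7209, 64881, 583929]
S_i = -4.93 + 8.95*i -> [-4.93, 4.02, 12.97, 21.92, 30.87]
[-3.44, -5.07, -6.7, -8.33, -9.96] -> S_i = -3.44 + -1.63*i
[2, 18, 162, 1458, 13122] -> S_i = 2*9^i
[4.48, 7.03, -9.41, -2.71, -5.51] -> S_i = Random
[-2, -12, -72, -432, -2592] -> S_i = -2*6^i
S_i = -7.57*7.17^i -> [-7.57, -54.28, -389.17, -2790.32, -20006.56]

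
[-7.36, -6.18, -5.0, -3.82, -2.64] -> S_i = -7.36 + 1.18*i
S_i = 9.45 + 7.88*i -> [9.45, 17.33, 25.21, 33.09, 40.97]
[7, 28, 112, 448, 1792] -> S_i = 7*4^i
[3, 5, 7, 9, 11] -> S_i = 3 + 2*i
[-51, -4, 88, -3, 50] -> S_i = Random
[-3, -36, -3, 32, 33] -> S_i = Random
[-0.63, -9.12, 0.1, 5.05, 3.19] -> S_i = Random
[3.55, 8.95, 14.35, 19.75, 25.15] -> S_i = 3.55 + 5.40*i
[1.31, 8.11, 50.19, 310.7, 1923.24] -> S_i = 1.31*6.19^i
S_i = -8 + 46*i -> [-8, 38, 84, 130, 176]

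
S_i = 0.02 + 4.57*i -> [0.02, 4.59, 9.16, 13.73, 18.3]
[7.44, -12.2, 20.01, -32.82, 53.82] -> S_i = 7.44*(-1.64)^i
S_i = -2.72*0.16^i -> [-2.72, -0.44, -0.07, -0.01, -0.0]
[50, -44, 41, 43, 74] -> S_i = Random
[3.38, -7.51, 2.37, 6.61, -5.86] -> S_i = Random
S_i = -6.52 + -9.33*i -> [-6.52, -15.85, -25.18, -34.51, -43.84]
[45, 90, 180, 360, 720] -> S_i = 45*2^i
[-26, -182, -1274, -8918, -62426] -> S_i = -26*7^i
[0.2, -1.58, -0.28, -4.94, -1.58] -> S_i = Random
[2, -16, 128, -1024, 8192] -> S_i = 2*-8^i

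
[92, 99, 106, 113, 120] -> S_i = 92 + 7*i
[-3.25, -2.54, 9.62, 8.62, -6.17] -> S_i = Random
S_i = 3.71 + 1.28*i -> [3.71, 4.99, 6.27, 7.55, 8.83]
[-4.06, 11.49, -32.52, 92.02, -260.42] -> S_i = -4.06*(-2.83)^i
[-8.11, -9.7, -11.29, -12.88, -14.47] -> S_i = -8.11 + -1.59*i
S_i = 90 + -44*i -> [90, 46, 2, -42, -86]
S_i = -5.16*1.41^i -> [-5.16, -7.28, -10.26, -14.46, -20.4]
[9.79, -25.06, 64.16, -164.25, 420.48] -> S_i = 9.79*(-2.56)^i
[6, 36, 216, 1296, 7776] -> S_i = 6*6^i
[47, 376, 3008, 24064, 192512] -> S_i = 47*8^i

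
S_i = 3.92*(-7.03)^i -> [3.92, -27.56, 193.73, -1361.92, 9574.31]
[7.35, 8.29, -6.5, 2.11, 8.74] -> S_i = Random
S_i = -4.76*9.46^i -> [-4.76, -45.03, -425.98, -4029.77, -38121.63]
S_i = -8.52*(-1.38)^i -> [-8.52, 11.76, -16.23, 22.39, -30.9]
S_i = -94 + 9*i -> [-94, -85, -76, -67, -58]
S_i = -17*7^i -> [-17, -119, -833, -5831, -40817]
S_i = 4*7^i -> [4, 28, 196, 1372, 9604]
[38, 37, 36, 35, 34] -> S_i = 38 + -1*i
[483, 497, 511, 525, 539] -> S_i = 483 + 14*i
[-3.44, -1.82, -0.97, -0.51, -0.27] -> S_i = -3.44*0.53^i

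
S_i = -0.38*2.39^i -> [-0.38, -0.91, -2.17, -5.19, -12.4]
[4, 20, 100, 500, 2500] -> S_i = 4*5^i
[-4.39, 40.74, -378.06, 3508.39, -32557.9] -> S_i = -4.39*(-9.28)^i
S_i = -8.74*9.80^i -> [-8.74, -85.65, -839.39, -8226.02, -80614.98]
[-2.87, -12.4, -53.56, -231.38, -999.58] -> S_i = -2.87*4.32^i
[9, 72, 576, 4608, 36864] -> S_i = 9*8^i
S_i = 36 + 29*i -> [36, 65, 94, 123, 152]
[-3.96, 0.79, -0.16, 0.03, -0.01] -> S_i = -3.96*(-0.20)^i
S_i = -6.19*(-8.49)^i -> [-6.19, 52.55, -446.18, 3788.03, -32160.4]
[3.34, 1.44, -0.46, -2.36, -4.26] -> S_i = 3.34 + -1.90*i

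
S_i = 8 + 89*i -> [8, 97, 186, 275, 364]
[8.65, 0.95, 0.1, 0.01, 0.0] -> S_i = 8.65*0.11^i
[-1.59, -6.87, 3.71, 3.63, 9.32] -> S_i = Random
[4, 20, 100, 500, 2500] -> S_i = 4*5^i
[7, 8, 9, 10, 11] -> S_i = 7 + 1*i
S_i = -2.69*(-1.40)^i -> [-2.69, 3.77, -5.27, 7.38, -10.33]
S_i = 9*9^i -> [9, 81, 729, 6561, 59049]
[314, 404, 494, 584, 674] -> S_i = 314 + 90*i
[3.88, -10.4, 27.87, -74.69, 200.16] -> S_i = 3.88*(-2.68)^i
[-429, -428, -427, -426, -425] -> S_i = -429 + 1*i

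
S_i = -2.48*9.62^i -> [-2.48, -23.86, -229.51, -2207.89, -21239.88]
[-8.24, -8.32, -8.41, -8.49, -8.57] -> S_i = -8.24*1.01^i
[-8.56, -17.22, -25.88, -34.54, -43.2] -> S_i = -8.56 + -8.66*i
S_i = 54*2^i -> [54, 108, 216, 432, 864]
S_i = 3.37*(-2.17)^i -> [3.37, -7.31, 15.87, -34.44, 74.73]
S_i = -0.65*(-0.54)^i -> [-0.65, 0.35, -0.19, 0.1, -0.06]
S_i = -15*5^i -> [-15, -75, -375, -1875, -9375]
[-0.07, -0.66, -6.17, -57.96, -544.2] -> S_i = -0.07*9.39^i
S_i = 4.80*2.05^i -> [4.8, 9.84, 20.17, 41.35, 84.77]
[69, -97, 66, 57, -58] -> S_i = Random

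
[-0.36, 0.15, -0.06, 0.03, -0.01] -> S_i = -0.36*(-0.42)^i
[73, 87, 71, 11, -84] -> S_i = Random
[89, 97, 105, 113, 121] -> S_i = 89 + 8*i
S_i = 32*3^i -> [32, 96, 288, 864, 2592]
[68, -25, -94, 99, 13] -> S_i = Random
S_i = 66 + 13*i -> [66, 79, 92, 105, 118]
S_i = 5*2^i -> [5, 10, 20, 40, 80]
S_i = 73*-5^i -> [73, -365, 1825, -9125, 45625]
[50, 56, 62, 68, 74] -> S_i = 50 + 6*i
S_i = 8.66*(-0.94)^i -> [8.66, -8.14, 7.65, -7.19, 6.76]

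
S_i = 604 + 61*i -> [604, 665, 726, 787, 848]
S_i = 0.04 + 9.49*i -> [0.04, 9.53, 19.02, 28.51, 38.0]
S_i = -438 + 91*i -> [-438, -347, -256, -165, -74]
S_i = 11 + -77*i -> [11, -66, -143, -220, -297]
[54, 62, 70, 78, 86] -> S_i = 54 + 8*i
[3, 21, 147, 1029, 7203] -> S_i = 3*7^i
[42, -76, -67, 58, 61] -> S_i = Random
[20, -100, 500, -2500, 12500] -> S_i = 20*-5^i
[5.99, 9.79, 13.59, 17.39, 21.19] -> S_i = 5.99 + 3.80*i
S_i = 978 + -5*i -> [978, 973, 968, 963, 958]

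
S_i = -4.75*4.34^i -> [-4.75, -20.62, -89.47, -388.3, -1685.2]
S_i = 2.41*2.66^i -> [2.41, 6.41, 17.05, 45.36, 120.65]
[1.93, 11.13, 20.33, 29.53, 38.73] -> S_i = 1.93 + 9.20*i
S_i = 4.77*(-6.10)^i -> [4.77, -29.1, 177.49, -1082.7, 6604.47]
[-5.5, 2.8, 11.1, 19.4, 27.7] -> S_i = -5.50 + 8.30*i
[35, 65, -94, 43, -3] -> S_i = Random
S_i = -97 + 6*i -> [-97, -91, -85, -79, -73]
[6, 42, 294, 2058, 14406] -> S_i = 6*7^i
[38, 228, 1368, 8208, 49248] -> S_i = 38*6^i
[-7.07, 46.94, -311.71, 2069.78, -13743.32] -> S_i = -7.07*(-6.64)^i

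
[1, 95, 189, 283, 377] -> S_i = 1 + 94*i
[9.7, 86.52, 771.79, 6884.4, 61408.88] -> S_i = 9.70*8.92^i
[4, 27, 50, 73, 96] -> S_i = 4 + 23*i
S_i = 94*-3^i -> [94, -282, 846, -2538, 7614]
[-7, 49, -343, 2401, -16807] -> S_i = -7*-7^i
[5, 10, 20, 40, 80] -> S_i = 5*2^i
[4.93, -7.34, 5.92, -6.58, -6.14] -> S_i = Random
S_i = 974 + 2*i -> [974, 976, 978, 980, 982]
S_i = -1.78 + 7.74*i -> [-1.78, 5.96, 13.7, 21.44, 29.18]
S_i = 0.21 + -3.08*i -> [0.21, -2.87, -5.95, -9.03, -12.11]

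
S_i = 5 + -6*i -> [5, -1, -7, -13, -19]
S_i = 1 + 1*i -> [1, 2, 3, 4, 5]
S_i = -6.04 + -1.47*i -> [-6.04, -7.51, -8.98, -10.45, -11.92]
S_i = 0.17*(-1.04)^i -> [0.17, -0.18, 0.18, -0.19, 0.2]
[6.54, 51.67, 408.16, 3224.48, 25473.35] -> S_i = 6.54*7.90^i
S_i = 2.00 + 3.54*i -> [2.0, 5.54, 9.08, 12.62, 16.16]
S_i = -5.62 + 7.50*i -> [-5.62, 1.88, 9.38, 16.88, 24.38]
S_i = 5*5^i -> [5, 25, 125, 625, 3125]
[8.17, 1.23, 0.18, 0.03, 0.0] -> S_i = 8.17*0.15^i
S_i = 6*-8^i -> [6, -48, 384, -3072, 24576]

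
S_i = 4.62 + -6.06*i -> [4.62, -1.44, -7.5, -13.56, -19.62]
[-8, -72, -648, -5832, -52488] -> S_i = -8*9^i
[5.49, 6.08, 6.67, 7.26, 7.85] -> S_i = 5.49 + 0.59*i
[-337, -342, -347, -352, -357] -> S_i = -337 + -5*i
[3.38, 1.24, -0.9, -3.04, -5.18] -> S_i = 3.38 + -2.14*i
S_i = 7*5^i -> [7, 35, 175, 875, 4375]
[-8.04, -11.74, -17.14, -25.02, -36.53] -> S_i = -8.04*1.46^i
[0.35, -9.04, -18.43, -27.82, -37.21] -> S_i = 0.35 + -9.39*i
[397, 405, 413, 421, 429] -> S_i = 397 + 8*i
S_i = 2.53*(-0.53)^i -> [2.53, -1.34, 0.71, -0.38, 0.2]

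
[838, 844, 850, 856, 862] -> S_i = 838 + 6*i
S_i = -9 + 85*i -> [-9, 76, 161, 246, 331]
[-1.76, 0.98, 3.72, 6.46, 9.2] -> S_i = -1.76 + 2.74*i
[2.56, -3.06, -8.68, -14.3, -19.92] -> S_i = 2.56 + -5.62*i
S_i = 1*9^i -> [1, 9, 81, 729, 6561]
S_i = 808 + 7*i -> [808, 815, 822, 829, 836]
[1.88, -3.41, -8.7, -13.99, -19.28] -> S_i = 1.88 + -5.29*i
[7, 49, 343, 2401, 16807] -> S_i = 7*7^i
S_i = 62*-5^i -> [62, -310, 1550, -7750, 38750]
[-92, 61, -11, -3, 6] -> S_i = Random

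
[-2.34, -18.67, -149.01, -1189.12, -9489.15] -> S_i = -2.34*7.98^i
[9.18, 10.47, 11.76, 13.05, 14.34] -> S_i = 9.18 + 1.29*i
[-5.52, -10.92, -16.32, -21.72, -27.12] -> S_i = -5.52 + -5.40*i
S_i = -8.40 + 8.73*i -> [-8.4, 0.33, 9.06, 17.79, 26.52]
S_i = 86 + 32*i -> [86, 118, 150, 182, 214]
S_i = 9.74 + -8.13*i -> [9.74, 1.61, -6.52, -14.65, -22.78]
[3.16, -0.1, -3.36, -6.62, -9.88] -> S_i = 3.16 + -3.26*i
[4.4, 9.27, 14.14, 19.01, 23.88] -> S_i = 4.40 + 4.87*i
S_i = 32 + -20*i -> [32, 12, -8, -28, -48]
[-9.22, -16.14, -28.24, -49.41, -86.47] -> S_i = -9.22*1.75^i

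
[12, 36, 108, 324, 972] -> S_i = 12*3^i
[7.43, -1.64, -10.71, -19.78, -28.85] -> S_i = 7.43 + -9.07*i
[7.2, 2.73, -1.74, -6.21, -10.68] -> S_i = 7.20 + -4.47*i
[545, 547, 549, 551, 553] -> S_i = 545 + 2*i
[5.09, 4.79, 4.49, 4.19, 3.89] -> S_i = 5.09 + -0.30*i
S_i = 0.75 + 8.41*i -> [0.75, 9.16, 17.57, 25.98, 34.39]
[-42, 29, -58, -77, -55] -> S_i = Random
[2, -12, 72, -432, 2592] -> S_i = 2*-6^i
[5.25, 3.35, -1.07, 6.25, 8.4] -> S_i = Random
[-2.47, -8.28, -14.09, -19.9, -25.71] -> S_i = -2.47 + -5.81*i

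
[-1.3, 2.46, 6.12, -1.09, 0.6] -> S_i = Random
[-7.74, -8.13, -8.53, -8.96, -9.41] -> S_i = -7.74*1.05^i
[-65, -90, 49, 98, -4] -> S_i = Random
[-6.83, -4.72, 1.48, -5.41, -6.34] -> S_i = Random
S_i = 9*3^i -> [9, 27, 81, 243, 729]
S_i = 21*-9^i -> [21, -189, 1701, -15309, 137781]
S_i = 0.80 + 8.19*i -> [0.8, 8.99, 17.18, 25.37, 33.56]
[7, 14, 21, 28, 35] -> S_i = 7 + 7*i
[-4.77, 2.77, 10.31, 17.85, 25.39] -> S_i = -4.77 + 7.54*i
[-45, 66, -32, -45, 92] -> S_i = Random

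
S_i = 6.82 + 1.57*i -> [6.82, 8.39, 9.96, 11.53, 13.1]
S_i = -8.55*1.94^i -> [-8.55, -16.59, -32.18, -62.43, -121.11]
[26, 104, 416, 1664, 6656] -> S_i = 26*4^i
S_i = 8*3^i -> [8, 24, 72, 216, 648]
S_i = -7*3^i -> [-7, -21, -63, -189, -567]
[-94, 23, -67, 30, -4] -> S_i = Random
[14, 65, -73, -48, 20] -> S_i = Random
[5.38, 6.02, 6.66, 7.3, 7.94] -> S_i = 5.38 + 0.64*i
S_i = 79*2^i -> [79, 158, 316, 632, 1264]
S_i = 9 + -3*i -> [9, 6, 3, 0, -3]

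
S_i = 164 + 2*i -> [164, 166, 168, 170, 172]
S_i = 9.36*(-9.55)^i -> [9.36, -89.39, 853.66, -8152.41, 77855.51]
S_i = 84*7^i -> [84, 588, 4116, 28812, 201684]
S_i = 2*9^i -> [2, 18, 162, 1458, 13122]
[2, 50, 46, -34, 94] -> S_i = Random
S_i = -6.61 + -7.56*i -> [-6.61, -14.17, -21.73, -29.29, -36.85]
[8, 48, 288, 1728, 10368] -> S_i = 8*6^i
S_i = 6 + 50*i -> [6, 56, 106, 156, 206]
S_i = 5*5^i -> [5, 25, 125, 625, 3125]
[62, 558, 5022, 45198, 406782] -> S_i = 62*9^i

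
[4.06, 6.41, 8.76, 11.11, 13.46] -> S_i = 4.06 + 2.35*i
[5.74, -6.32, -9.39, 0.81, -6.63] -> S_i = Random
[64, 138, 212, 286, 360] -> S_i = 64 + 74*i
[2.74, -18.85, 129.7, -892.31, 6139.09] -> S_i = 2.74*(-6.88)^i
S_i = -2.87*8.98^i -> [-2.87, -25.77, -231.44, -2078.31, -18663.25]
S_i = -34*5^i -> [-34, -170, -850, -4250, -21250]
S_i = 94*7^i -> [94, 658, 4606, 32242, 225694]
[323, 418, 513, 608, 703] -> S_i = 323 + 95*i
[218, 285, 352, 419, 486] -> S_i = 218 + 67*i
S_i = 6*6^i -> [6, 36, 216, 1296, 7776]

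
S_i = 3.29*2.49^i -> [3.29, 8.19, 20.4, 50.79, 126.47]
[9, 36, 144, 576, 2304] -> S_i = 9*4^i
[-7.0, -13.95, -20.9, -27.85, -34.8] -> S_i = -7.00 + -6.95*i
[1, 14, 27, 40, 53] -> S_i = 1 + 13*i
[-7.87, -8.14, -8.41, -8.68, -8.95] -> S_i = -7.87 + -0.27*i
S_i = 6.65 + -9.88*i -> [6.65, -3.23, -13.11, -22.99, -32.87]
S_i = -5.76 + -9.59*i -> [-5.76, -15.35, -24.94, -34.53, -44.12]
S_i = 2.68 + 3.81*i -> [2.68, 6.49, 10.3, 14.11, 17.92]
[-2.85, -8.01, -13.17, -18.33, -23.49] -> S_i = -2.85 + -5.16*i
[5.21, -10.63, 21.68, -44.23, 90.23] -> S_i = 5.21*(-2.04)^i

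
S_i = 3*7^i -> [3, 21, 147, 1029, 7203]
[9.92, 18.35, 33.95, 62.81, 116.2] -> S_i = 9.92*1.85^i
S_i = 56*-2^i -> [56, -112, 224, -448, 896]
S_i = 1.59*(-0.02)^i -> [1.59, -0.03, 0.0, -0.0, 0.0]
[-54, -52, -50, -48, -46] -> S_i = -54 + 2*i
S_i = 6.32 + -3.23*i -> [6.32, 3.09, -0.14, -3.37, -6.6]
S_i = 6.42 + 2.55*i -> [6.42, 8.97, 11.52, 14.07, 16.62]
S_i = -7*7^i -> [-7, -49, -343, -2401, -16807]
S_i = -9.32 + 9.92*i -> [-9.32, 0.6, 10.52, 20.44, 30.36]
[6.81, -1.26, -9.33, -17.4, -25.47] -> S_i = 6.81 + -8.07*i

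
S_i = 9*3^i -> [9, 27, 81, 243, 729]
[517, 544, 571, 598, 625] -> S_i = 517 + 27*i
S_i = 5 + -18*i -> [5, -13, -31, -49, -67]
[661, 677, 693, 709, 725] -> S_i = 661 + 16*i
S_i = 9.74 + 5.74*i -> [9.74, 15.48, 21.22, 26.96, 32.7]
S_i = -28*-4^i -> [-28, 112, -448, 1792, -7168]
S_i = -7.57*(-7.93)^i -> [-7.57, 60.03, -476.04, 3774.99, -29935.65]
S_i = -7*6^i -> [-7, -42, -252, -1512, -9072]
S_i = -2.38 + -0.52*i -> [-2.38, -2.9, -3.42, -3.94, -4.46]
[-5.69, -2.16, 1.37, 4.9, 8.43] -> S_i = -5.69 + 3.53*i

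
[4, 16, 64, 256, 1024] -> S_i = 4*4^i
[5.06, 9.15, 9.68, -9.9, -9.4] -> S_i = Random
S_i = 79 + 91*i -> [79, 170, 261, 352, 443]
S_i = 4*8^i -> [4, 32, 256, 2048, 16384]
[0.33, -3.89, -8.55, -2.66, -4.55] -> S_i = Random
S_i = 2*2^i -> [2, 4, 8, 16, 32]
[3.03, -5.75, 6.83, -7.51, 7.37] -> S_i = Random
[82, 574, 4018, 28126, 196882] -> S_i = 82*7^i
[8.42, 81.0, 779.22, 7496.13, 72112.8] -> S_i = 8.42*9.62^i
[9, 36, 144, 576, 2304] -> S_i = 9*4^i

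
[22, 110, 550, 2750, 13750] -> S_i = 22*5^i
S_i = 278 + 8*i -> [278, 286, 294, 302, 310]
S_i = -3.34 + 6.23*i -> [-3.34, 2.89, 9.12, 15.35, 21.58]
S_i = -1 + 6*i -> [-1, 5, 11, 17, 23]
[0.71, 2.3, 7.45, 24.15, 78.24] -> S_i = 0.71*3.24^i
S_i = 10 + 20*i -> [10, 30, 50, 70, 90]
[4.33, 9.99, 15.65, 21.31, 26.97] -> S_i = 4.33 + 5.66*i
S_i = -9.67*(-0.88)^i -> [-9.67, 8.51, -7.49, 6.59, -5.8]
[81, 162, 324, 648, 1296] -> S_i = 81*2^i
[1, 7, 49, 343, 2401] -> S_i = 1*7^i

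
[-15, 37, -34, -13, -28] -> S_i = Random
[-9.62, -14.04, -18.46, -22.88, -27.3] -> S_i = -9.62 + -4.42*i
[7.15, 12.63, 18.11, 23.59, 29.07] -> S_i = 7.15 + 5.48*i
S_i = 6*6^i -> [6, 36, 216, 1296, 7776]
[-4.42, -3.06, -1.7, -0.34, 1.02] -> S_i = -4.42 + 1.36*i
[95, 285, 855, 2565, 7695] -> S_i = 95*3^i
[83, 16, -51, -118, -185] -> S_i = 83 + -67*i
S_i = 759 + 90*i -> [759, 849, 939, 1029, 1119]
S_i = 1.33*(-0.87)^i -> [1.33, -1.16, 1.01, -0.88, 0.76]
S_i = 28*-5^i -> [28, -140, 700, -3500, 17500]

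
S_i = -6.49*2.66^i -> [-6.49, -17.26, -45.92, -122.15, -324.92]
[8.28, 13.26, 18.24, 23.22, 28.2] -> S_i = 8.28 + 4.98*i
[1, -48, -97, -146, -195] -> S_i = 1 + -49*i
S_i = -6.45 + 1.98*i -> [-6.45, -4.47, -2.49, -0.51, 1.47]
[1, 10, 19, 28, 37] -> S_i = 1 + 9*i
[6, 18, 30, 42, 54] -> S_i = 6 + 12*i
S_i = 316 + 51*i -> [316, 367, 418, 469, 520]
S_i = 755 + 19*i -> [755, 774, 793, 812, 831]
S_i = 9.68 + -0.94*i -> [9.68, 8.74, 7.8, 6.86, 5.92]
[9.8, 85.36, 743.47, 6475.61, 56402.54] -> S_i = 9.80*8.71^i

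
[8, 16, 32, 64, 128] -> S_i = 8*2^i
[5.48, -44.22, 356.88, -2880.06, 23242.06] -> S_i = 5.48*(-8.07)^i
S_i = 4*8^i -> [4, 32, 256, 2048, 16384]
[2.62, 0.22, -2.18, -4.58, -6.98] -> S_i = 2.62 + -2.40*i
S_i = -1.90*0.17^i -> [-1.9, -0.32, -0.05, -0.01, -0.0]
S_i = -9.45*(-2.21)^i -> [-9.45, 20.88, -46.15, 102.0, -225.42]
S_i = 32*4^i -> [32, 128, 512, 2048, 8192]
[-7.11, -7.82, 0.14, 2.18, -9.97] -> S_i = Random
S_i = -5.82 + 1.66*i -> [-5.82, -4.16, -2.5, -0.84, 0.82]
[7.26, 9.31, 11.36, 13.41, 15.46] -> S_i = 7.26 + 2.05*i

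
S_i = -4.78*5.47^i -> [-4.78, -26.15, -143.02, -782.33, -4279.34]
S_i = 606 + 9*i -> [606, 615, 624, 633, 642]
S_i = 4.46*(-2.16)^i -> [4.46, -9.63, 20.81, -44.95, 97.08]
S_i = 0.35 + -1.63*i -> [0.35, -1.28, -2.91, -4.54, -6.17]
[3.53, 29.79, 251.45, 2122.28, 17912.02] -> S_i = 3.53*8.44^i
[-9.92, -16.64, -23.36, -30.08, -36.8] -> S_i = -9.92 + -6.72*i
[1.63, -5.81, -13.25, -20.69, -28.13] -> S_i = 1.63 + -7.44*i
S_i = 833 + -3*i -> [833, 830, 827, 824, 821]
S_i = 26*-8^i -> [26, -208, 1664, -13312, 106496]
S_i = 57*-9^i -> [57, -513, 4617, -41553, 373977]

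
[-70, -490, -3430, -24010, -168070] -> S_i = -70*7^i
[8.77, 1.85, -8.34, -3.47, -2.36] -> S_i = Random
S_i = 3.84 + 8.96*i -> [3.84, 12.8, 21.76, 30.72, 39.68]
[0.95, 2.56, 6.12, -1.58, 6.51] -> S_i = Random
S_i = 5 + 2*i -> [5, 7, 9, 11, 13]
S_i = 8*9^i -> [8, 72, 648, 5832, 52488]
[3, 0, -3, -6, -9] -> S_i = 3 + -3*i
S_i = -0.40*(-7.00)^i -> [-0.4, 2.8, -19.6, 137.2, -960.4]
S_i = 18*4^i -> [18, 72, 288, 1152, 4608]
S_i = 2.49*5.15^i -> [2.49, 12.82, 66.04, 340.11, 1751.57]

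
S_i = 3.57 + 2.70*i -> [3.57, 6.27, 8.97, 11.67, 14.37]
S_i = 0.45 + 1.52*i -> [0.45, 1.97, 3.49, 5.01, 6.53]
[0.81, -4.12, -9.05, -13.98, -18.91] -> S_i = 0.81 + -4.93*i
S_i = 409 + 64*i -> [409, 473, 537, 601, 665]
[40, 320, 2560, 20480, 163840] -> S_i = 40*8^i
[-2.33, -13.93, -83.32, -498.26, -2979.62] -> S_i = -2.33*5.98^i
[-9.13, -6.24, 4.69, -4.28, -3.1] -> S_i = Random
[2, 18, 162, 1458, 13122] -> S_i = 2*9^i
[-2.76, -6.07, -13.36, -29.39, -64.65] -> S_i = -2.76*2.20^i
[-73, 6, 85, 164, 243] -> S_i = -73 + 79*i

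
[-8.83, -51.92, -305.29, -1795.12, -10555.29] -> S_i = -8.83*5.88^i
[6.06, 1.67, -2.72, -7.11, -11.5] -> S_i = 6.06 + -4.39*i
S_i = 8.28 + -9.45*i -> [8.28, -1.17, -10.62, -20.07, -29.52]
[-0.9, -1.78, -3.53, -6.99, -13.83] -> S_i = -0.90*1.98^i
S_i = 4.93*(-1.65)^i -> [4.93, -8.13, 13.42, -22.15, 36.54]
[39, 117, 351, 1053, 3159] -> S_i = 39*3^i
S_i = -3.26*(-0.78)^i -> [-3.26, 2.54, -1.98, 1.55, -1.21]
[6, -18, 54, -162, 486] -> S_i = 6*-3^i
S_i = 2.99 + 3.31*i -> [2.99, 6.3, 9.61, 12.92, 16.23]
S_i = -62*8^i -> [-62, -496, -3968, -31744, -253952]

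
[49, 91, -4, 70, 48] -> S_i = Random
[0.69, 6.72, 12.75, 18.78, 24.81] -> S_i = 0.69 + 6.03*i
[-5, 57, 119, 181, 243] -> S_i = -5 + 62*i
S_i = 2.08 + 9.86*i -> [2.08, 11.94, 21.8, 31.66, 41.52]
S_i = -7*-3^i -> [-7, 21, -63, 189, -567]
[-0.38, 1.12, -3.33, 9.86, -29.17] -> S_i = -0.38*(-2.96)^i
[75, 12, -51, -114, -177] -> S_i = 75 + -63*i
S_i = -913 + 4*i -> [-913, -909, -905, -901, -897]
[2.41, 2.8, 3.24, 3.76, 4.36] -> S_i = 2.41*1.16^i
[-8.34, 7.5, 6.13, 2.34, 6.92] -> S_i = Random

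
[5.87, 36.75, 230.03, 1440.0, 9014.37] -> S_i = 5.87*6.26^i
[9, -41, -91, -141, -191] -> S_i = 9 + -50*i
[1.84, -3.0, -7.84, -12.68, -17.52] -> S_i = 1.84 + -4.84*i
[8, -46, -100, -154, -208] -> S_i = 8 + -54*i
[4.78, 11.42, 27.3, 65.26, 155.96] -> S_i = 4.78*2.39^i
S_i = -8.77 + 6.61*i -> [-8.77, -2.16, 4.45, 11.06, 17.67]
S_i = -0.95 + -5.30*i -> [-0.95, -6.25, -11.55, -16.85, -22.15]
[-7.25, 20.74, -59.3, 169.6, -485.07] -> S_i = -7.25*(-2.86)^i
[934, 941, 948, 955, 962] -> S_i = 934 + 7*i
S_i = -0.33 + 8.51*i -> [-0.33, 8.18, 16.69, 25.2, 33.71]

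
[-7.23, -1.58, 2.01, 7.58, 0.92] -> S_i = Random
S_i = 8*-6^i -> [8, -48, 288, -1728, 10368]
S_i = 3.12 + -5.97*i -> [3.12, -2.85, -8.82, -14.79, -20.76]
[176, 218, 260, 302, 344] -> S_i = 176 + 42*i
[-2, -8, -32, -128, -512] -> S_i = -2*4^i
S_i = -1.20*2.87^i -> [-1.2, -3.44, -9.88, -28.37, -81.42]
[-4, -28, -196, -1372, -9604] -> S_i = -4*7^i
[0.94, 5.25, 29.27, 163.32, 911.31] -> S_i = 0.94*5.58^i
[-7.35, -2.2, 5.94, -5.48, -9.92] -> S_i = Random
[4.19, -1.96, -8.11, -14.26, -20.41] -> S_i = 4.19 + -6.15*i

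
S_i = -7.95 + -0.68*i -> [-7.95, -8.63, -9.31, -9.99, -10.67]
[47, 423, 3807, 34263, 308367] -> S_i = 47*9^i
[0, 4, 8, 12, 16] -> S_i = 0 + 4*i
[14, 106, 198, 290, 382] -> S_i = 14 + 92*i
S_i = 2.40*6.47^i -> [2.4, 15.53, 100.47, 650.02, 4205.6]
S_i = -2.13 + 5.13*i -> [-2.13, 3.0, 8.13, 13.26, 18.39]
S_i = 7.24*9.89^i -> [7.24, 71.6, 708.16, 7003.7, 69266.58]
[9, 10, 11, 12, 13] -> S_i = 9 + 1*i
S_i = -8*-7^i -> [-8, 56, -392, 2744, -19208]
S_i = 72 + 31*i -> [72, 103, 134, 165, 196]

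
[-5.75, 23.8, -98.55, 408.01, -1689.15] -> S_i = -5.75*(-4.14)^i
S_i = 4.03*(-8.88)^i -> [4.03, -35.79, 317.78, -2821.92, 25058.61]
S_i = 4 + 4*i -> [4, 8, 12, 16, 20]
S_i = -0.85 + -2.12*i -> [-0.85, -2.97, -5.09, -7.21, -9.33]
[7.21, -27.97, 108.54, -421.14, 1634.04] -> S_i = 7.21*(-3.88)^i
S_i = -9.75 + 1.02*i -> [-9.75, -8.73, -7.71, -6.69, -5.67]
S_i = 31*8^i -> [31, 248, 1984, 15872, 126976]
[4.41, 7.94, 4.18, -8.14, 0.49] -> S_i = Random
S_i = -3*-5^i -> [-3, 15, -75, 375, -1875]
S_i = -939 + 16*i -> [-939, -923, -907, -891, -875]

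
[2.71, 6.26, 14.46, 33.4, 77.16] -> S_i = 2.71*2.31^i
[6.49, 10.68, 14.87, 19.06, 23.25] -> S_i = 6.49 + 4.19*i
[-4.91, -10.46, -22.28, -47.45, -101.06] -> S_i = -4.91*2.13^i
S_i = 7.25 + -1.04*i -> [7.25, 6.21, 5.17, 4.13, 3.09]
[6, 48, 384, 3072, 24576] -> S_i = 6*8^i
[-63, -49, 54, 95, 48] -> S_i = Random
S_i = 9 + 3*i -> [9, 12, 15, 18, 21]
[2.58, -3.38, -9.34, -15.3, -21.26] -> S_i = 2.58 + -5.96*i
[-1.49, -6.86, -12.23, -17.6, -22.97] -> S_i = -1.49 + -5.37*i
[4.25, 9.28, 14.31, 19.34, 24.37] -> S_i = 4.25 + 5.03*i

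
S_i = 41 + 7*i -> [41, 48, 55, 62, 69]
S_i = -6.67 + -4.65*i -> [-6.67, -11.32, -15.97, -20.62, -25.27]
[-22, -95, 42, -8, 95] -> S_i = Random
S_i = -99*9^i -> [-99, -891, -8019, -72171, -649539]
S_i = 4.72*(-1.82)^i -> [4.72, -8.59, 15.63, -28.45, 51.79]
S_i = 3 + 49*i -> [3, 52, 101, 150, 199]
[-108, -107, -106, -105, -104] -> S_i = -108 + 1*i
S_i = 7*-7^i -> [7, -49, 343, -2401, 16807]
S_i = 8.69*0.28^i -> [8.69, 2.43, 0.68, 0.19, 0.05]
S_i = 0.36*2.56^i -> [0.36, 0.92, 2.36, 6.04, 15.46]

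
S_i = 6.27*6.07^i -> [6.27, 38.06, 231.02, 1402.28, 8511.82]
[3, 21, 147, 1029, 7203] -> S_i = 3*7^i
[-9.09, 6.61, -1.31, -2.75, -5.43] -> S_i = Random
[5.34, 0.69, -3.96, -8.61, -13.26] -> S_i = 5.34 + -4.65*i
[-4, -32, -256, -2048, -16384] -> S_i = -4*8^i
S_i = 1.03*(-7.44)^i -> [1.03, -7.66, 57.01, -424.19, 3155.94]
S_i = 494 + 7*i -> [494, 501, 508, 515, 522]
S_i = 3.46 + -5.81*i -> [3.46, -2.35, -8.16, -13.97, -19.78]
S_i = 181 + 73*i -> [181, 254, 327, 400, 473]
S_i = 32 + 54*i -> [32, 86, 140, 194, 248]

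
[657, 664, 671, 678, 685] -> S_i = 657 + 7*i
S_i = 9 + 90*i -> [9, 99, 189, 279, 369]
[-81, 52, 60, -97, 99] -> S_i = Random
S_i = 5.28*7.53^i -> [5.28, 39.76, 299.38, 2254.34, 16975.16]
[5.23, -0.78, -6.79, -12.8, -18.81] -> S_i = 5.23 + -6.01*i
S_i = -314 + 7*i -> [-314, -307, -300, -293, -286]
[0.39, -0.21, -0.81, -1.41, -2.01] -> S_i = 0.39 + -0.60*i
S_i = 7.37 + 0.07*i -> [7.37, 7.44, 7.51, 7.58, 7.65]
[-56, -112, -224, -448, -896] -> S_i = -56*2^i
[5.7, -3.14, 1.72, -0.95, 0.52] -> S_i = 5.70*(-0.55)^i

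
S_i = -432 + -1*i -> [-432, -433, -434, -435, -436]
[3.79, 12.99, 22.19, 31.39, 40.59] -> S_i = 3.79 + 9.20*i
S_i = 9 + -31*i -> [9, -22, -53, -84, -115]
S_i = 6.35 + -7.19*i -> [6.35, -0.84, -8.03, -15.22, -22.41]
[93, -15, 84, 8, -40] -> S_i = Random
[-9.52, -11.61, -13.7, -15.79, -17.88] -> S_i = -9.52 + -2.09*i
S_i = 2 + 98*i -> [2, 100, 198, 296, 394]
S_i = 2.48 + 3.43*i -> [2.48, 5.91, 9.34, 12.77, 16.2]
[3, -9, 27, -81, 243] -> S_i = 3*-3^i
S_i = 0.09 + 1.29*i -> [0.09, 1.38, 2.67, 3.96, 5.25]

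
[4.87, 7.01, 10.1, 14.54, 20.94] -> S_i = 4.87*1.44^i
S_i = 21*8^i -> [21, 168, 1344, 10752, 86016]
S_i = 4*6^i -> [4, 24, 144, 864, 5184]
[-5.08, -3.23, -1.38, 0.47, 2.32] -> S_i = -5.08 + 1.85*i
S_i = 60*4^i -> [60, 240, 960, 3840, 15360]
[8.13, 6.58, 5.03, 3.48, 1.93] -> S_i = 8.13 + -1.55*i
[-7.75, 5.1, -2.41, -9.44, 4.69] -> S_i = Random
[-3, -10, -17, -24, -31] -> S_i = -3 + -7*i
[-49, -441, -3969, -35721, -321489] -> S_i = -49*9^i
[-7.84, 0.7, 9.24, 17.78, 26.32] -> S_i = -7.84 + 8.54*i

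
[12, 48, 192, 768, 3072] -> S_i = 12*4^i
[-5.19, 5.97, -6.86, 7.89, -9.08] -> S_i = -5.19*(-1.15)^i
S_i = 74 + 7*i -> [74, 81, 88, 95, 102]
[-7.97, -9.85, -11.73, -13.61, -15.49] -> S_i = -7.97 + -1.88*i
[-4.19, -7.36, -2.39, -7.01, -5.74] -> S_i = Random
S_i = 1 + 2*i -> [1, 3, 5, 7, 9]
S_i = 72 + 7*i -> [72, 79, 86, 93, 100]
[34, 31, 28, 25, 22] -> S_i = 34 + -3*i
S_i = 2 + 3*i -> [2, 5, 8, 11, 14]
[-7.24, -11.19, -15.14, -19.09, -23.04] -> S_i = -7.24 + -3.95*i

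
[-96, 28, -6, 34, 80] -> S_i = Random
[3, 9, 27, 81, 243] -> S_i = 3*3^i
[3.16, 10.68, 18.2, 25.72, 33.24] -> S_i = 3.16 + 7.52*i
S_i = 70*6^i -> [70, 420, 2520, 15120, 90720]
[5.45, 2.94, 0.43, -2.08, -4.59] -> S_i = 5.45 + -2.51*i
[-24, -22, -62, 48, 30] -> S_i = Random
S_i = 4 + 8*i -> [4, 12, 20, 28, 36]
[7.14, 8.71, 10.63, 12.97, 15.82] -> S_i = 7.14*1.22^i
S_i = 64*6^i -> [64, 384, 2304, 13824, 82944]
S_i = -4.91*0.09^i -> [-4.91, -0.44, -0.04, -0.0, -0.0]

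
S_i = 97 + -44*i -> [97, 53, 9, -35, -79]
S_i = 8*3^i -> [8, 24, 72, 216, 648]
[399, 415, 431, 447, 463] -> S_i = 399 + 16*i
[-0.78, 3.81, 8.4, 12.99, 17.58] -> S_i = -0.78 + 4.59*i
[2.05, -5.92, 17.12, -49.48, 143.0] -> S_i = 2.05*(-2.89)^i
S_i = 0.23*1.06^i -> [0.23, 0.24, 0.26, 0.27, 0.29]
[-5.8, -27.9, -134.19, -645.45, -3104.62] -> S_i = -5.80*4.81^i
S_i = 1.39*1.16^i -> [1.39, 1.61, 1.87, 2.17, 2.52]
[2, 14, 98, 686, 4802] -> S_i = 2*7^i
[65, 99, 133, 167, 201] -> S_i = 65 + 34*i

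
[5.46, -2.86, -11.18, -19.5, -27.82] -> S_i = 5.46 + -8.32*i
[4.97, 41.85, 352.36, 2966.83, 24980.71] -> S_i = 4.97*8.42^i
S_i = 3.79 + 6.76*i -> [3.79, 10.55, 17.31, 24.07, 30.83]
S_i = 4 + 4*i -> [4, 8, 12, 16, 20]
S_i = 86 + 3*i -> [86, 89, 92, 95, 98]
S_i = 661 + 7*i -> [661, 668, 675, 682, 689]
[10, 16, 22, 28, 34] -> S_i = 10 + 6*i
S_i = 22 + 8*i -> [22, 30, 38, 46, 54]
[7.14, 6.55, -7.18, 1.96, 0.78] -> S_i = Random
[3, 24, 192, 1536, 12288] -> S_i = 3*8^i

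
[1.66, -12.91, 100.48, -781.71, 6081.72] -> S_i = 1.66*(-7.78)^i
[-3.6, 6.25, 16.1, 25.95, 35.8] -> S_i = -3.60 + 9.85*i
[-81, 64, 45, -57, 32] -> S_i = Random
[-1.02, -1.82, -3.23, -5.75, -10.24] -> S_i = -1.02*1.78^i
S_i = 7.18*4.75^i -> [7.18, 34.1, 162.0, 769.49, 3655.1]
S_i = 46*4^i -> [46, 184, 736, 2944, 11776]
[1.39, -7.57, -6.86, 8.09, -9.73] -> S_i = Random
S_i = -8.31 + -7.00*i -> [-8.31, -15.31, -22.31, -29.31, -36.31]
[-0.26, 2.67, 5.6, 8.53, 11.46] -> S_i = -0.26 + 2.93*i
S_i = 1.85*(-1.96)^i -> [1.85, -3.63, 7.11, -13.93, 27.3]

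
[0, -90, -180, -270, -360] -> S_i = 0 + -90*i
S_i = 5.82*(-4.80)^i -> [5.82, -27.94, 134.09, -643.65, 3089.5]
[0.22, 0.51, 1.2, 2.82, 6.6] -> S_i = 0.22*2.34^i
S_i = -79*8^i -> [-79, -632, -5056, -40448, -323584]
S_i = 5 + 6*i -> [5, 11, 17, 23, 29]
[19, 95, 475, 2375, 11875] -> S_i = 19*5^i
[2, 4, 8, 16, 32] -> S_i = 2*2^i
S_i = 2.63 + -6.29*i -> [2.63, -3.66, -9.95, -16.24, -22.53]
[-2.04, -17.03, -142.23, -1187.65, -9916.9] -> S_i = -2.04*8.35^i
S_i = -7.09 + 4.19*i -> [-7.09, -2.9, 1.29, 5.48, 9.67]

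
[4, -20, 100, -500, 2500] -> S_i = 4*-5^i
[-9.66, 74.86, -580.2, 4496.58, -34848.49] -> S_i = -9.66*(-7.75)^i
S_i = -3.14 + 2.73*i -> [-3.14, -0.41, 2.32, 5.05, 7.78]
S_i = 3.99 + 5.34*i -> [3.99, 9.33, 14.67, 20.01, 25.35]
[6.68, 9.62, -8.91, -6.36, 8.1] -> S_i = Random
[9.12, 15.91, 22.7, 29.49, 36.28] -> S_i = 9.12 + 6.79*i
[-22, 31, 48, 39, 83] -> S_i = Random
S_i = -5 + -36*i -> [-5, -41, -77, -113, -149]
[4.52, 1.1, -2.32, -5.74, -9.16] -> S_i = 4.52 + -3.42*i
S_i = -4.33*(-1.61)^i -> [-4.33, 6.97, -11.22, 18.07, -29.09]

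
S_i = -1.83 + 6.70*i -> [-1.83, 4.87, 11.57, 18.27, 24.97]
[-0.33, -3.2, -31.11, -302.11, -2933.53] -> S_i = -0.33*9.71^i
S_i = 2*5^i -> [2, 10, 50, 250, 1250]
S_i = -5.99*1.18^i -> [-5.99, -7.07, -8.34, -9.84, -11.61]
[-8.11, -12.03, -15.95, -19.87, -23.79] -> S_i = -8.11 + -3.92*i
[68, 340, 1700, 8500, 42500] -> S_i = 68*5^i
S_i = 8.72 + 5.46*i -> [8.72, 14.18, 19.64, 25.1, 30.56]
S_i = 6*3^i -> [6, 18, 54, 162, 486]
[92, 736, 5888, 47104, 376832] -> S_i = 92*8^i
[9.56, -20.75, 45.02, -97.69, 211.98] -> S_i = 9.56*(-2.17)^i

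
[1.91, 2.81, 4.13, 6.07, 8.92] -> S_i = 1.91*1.47^i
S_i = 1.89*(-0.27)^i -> [1.89, -0.51, 0.14, -0.04, 0.01]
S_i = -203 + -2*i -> [-203, -205, -207, -209, -211]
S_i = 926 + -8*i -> [926, 918, 910, 902, 894]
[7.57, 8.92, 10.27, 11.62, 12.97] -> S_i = 7.57 + 1.35*i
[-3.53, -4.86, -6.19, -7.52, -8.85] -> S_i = -3.53 + -1.33*i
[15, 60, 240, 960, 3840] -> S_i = 15*4^i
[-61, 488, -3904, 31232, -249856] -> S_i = -61*-8^i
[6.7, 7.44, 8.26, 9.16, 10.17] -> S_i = 6.70*1.11^i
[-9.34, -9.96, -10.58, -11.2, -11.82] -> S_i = -9.34 + -0.62*i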